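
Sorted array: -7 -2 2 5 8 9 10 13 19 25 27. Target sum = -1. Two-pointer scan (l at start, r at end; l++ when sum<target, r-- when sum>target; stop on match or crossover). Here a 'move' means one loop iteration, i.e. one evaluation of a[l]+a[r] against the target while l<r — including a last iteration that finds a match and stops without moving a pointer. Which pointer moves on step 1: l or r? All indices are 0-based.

r

[0,10] -7+27=20 >-1 → r--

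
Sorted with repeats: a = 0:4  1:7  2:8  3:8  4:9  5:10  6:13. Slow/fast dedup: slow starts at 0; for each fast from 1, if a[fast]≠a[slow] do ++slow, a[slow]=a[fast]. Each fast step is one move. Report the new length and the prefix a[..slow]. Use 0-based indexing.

(s=0,f=1) a[fast]=7≠a[slow]=4 write a[1]=7 → slow++,fast++
(s=1,f=2) a[fast]=8≠a[slow]=7 write a[2]=8 → slow++,fast++
(s=2,f=3) a[fast]=8=a[slow] dup → fast++
(s=2,f=4) a[fast]=9≠a[slow]=8 write a[3]=9 → slow++,fast++
(s=3,f=5) a[fast]=10≠a[slow]=9 write a[4]=10 → slow++,fast++
(s=4,f=6) a[fast]=13≠a[slow]=10 write a[5]=13 → slow++,fast++

length 6; prefix = [4, 7, 8, 9, 10, 13]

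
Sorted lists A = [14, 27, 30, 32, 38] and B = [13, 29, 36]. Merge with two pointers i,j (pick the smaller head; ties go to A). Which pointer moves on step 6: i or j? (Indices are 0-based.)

[i=0,j=0] A[i]=14>B[j]=13 take 13 → j++
[i=0,j=1] A[i]=14<=B[j]=29 take 14 → i++
[i=1,j=1] A[i]=27<=B[j]=29 take 27 → i++
[i=2,j=1] A[i]=30>B[j]=29 take 29 → j++
[i=2,j=2] A[i]=30<=B[j]=36 take 30 → i++
[i=3,j=2] A[i]=32<=B[j]=36 take 32 → i++

i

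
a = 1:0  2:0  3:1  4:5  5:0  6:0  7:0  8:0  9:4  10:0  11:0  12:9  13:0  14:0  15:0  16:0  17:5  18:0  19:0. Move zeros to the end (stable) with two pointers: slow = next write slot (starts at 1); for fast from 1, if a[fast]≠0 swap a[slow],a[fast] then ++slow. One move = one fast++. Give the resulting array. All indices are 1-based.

[1, 5, 4, 9, 5, 0, 0, 0, 0, 0, 0, 0, 0, 0, 0, 0, 0, 0, 0]

(s=1,f=1) a[fast]=0 → fast++
(s=1,f=2) a[fast]=0 → fast++
(s=1,f=3) a[fast]=1≠0 swap→a[1]=1 → slow++,fast++
(s=2,f=4) a[fast]=5≠0 swap→a[2]=5 → slow++,fast++
(s=3,f=5) a[fast]=0 → fast++
(s=3,f=6) a[fast]=0 → fast++
(s=3,f=7) a[fast]=0 → fast++
(s=3,f=8) a[fast]=0 → fast++
(s=3,f=9) a[fast]=4≠0 swap→a[3]=4 → slow++,fast++
(s=4,f=10) a[fast]=0 → fast++
(s=4,f=11) a[fast]=0 → fast++
(s=4,f=12) a[fast]=9≠0 swap→a[4]=9 → slow++,fast++
(s=5,f=13) a[fast]=0 → fast++
(s=5,f=14) a[fast]=0 → fast++
(s=5,f=15) a[fast]=0 → fast++
(s=5,f=16) a[fast]=0 → fast++
(s=5,f=17) a[fast]=5≠0 swap→a[5]=5 → slow++,fast++
(s=6,f=18) a[fast]=0 → fast++
(s=6,f=19) a[fast]=0 → fast++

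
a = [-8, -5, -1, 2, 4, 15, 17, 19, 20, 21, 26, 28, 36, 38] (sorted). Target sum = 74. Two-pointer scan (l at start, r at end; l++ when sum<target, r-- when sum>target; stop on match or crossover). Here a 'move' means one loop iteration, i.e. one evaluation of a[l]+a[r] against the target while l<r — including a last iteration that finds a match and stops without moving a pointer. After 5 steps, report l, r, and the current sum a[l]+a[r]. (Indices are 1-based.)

[1,14] -8+38=30 <74 → l++
[2,14] -5+38=33 <74 → l++
[3,14] -1+38=37 <74 → l++
[4,14] 2+38=40 <74 → l++
[5,14] 4+38=42 <74 → l++

l=6, r=14, sum=53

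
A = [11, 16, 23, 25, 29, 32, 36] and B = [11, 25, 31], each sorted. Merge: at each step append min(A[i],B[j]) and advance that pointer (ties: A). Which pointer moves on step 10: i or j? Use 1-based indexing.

i=1 j=1: A[i]=11<=B[j]=11 take 11, i++
i=2 j=1: A[i]=16>B[j]=11 take 11, j++
i=2 j=2: A[i]=16<=B[j]=25 take 16, i++
i=3 j=2: A[i]=23<=B[j]=25 take 23, i++
i=4 j=2: A[i]=25<=B[j]=25 take 25, i++
i=5 j=2: A[i]=29>B[j]=25 take 25, j++
i=5 j=3: A[i]=29<=B[j]=31 take 29, i++
i=6 j=3: A[i]=32>B[j]=31 take 31, j++
i=6 j=4: B done, take A[i]=32, i++
i=7 j=4: B done, take A[i]=36, i++

i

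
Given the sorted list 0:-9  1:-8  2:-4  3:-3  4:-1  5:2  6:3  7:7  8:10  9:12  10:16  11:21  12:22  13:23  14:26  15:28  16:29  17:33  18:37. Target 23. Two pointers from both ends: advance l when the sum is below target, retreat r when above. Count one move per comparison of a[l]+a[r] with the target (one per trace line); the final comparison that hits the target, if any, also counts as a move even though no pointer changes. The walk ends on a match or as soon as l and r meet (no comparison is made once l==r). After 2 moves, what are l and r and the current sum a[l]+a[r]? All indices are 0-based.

l=0, r=16, sum=20

[0,18] -9+37=28 >23 → r--
[0,17] -9+33=24 >23 → r--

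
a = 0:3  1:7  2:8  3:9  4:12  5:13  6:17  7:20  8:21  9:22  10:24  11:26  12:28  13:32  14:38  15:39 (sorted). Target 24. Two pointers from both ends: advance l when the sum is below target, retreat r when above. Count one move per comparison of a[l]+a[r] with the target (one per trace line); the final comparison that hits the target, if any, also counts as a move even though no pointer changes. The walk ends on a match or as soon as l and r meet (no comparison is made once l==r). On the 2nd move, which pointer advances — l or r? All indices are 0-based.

r

l=0 r=15: 3+39=42 >24, r--
l=0 r=14: 3+38=41 >24, r--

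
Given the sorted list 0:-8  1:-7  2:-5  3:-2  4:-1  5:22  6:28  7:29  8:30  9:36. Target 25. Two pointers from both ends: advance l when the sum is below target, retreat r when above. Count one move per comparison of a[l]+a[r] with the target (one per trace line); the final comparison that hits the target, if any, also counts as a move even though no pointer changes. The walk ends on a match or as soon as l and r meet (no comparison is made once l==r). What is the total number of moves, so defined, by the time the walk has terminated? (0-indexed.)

4 moves

[0,9] -8+36=28 >25 → r--
[0,8] -8+30=22 <25 → l++
[1,8] -7+30=23 <25 → l++
[2,8] -5+30=25 → found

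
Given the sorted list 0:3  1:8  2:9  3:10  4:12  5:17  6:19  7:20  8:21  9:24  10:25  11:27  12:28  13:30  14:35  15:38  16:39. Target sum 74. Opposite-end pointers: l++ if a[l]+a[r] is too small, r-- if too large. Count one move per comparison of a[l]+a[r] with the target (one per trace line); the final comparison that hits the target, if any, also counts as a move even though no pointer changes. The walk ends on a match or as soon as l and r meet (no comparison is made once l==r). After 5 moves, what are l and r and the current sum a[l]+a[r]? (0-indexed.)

l=5, r=16, sum=56

l=0 r=16: 3+39=42 <74, l++
l=1 r=16: 8+39=47 <74, l++
l=2 r=16: 9+39=48 <74, l++
l=3 r=16: 10+39=49 <74, l++
l=4 r=16: 12+39=51 <74, l++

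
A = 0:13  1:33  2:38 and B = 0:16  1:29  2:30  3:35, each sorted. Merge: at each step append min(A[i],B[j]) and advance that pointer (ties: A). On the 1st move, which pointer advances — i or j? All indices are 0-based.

i

i=0 j=0: A[i]=13<=B[j]=16 take 13, i++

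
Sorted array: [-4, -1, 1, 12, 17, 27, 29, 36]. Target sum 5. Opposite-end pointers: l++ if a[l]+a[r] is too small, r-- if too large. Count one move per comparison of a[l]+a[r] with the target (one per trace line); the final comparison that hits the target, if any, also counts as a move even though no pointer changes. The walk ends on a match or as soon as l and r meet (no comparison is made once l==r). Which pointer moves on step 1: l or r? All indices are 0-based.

l=0 r=7: -4+36=32 >5, r--

r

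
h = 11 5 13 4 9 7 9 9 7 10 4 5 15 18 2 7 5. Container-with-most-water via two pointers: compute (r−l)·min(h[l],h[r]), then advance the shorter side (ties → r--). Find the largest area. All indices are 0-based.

l=0 r=16: min(11,5)*16=80 best=80 *, r--
l=0 r=15: min(11,7)*15=105 best=105 *, r--
l=0 r=14: min(11,2)*14=28 best=105, r--
l=0 r=13: min(11,18)*13=143 best=143 *, l++
l=1 r=13: min(5,18)*12=60 best=143, l++
l=2 r=13: min(13,18)*11=143 best=143, l++
l=3 r=13: min(4,18)*10=40 best=143, l++
l=4 r=13: min(9,18)*9=81 best=143, l++
l=5 r=13: min(7,18)*8=56 best=143, l++
l=6 r=13: min(9,18)*7=63 best=143, l++
l=7 r=13: min(9,18)*6=54 best=143, l++
l=8 r=13: min(7,18)*5=35 best=143, l++
l=9 r=13: min(10,18)*4=40 best=143, l++
l=10 r=13: min(4,18)*3=12 best=143, l++
l=11 r=13: min(5,18)*2=10 best=143, l++
l=12 r=13: min(15,18)*1=15 best=143, l++

max area = 143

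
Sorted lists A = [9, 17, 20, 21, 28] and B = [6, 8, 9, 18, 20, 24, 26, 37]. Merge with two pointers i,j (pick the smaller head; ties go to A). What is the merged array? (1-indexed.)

i=1 j=1: A[i]=9>B[j]=6 take 6, j++
i=1 j=2: A[i]=9>B[j]=8 take 8, j++
i=1 j=3: A[i]=9<=B[j]=9 take 9, i++
i=2 j=3: A[i]=17>B[j]=9 take 9, j++
i=2 j=4: A[i]=17<=B[j]=18 take 17, i++
i=3 j=4: A[i]=20>B[j]=18 take 18, j++
i=3 j=5: A[i]=20<=B[j]=20 take 20, i++
i=4 j=5: A[i]=21>B[j]=20 take 20, j++
i=4 j=6: A[i]=21<=B[j]=24 take 21, i++
i=5 j=6: A[i]=28>B[j]=24 take 24, j++
i=5 j=7: A[i]=28>B[j]=26 take 26, j++
i=5 j=8: A[i]=28<=B[j]=37 take 28, i++
i=6 j=8: A done, take B[j]=37, j++

[6, 8, 9, 9, 17, 18, 20, 20, 21, 24, 26, 28, 37]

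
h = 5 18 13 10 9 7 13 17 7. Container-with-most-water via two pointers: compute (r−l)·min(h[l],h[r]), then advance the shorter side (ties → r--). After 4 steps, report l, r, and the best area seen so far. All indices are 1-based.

l=2, r=6, best area=102

l=1 r=9: min(5,7)*8=40 best=40 *, l++
l=2 r=9: min(18,7)*7=49 best=49 *, r--
l=2 r=8: min(18,17)*6=102 best=102 *, r--
l=2 r=7: min(18,13)*5=65 best=102, r--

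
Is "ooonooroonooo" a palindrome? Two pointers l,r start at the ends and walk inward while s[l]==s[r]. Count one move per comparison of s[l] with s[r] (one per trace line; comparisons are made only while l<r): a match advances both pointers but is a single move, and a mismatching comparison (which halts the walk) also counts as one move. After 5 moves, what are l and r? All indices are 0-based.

l=0 r=12: 'o'=='o', l++,r--
l=1 r=11: 'o'=='o', l++,r--
l=2 r=10: 'o'=='o', l++,r--
l=3 r=9: 'n'=='n', l++,r--
l=4 r=8: 'o'=='o', l++,r--

l=5, r=7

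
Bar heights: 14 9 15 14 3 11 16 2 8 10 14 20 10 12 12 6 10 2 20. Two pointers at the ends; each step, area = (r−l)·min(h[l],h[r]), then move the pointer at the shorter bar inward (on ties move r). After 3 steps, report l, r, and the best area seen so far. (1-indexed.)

[1,19] min(14,20)*18=252 best=252 * → l++
[2,19] min(9,20)*17=153 best=252 → l++
[3,19] min(15,20)*16=240 best=252 → l++

l=4, r=19, best area=252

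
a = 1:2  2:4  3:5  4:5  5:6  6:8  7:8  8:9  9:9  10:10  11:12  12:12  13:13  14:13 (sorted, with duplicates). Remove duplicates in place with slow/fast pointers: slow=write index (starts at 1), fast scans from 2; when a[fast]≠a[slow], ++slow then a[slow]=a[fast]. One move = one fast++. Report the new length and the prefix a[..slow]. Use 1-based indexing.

length 9; prefix = [2, 4, 5, 6, 8, 9, 10, 12, 13]

(s=1,f=2) a[fast]=4≠a[slow]=2 write a[2]=4 → slow++,fast++
(s=2,f=3) a[fast]=5≠a[slow]=4 write a[3]=5 → slow++,fast++
(s=3,f=4) a[fast]=5=a[slow] dup → fast++
(s=3,f=5) a[fast]=6≠a[slow]=5 write a[4]=6 → slow++,fast++
(s=4,f=6) a[fast]=8≠a[slow]=6 write a[5]=8 → slow++,fast++
(s=5,f=7) a[fast]=8=a[slow] dup → fast++
(s=5,f=8) a[fast]=9≠a[slow]=8 write a[6]=9 → slow++,fast++
(s=6,f=9) a[fast]=9=a[slow] dup → fast++
(s=6,f=10) a[fast]=10≠a[slow]=9 write a[7]=10 → slow++,fast++
(s=7,f=11) a[fast]=12≠a[slow]=10 write a[8]=12 → slow++,fast++
(s=8,f=12) a[fast]=12=a[slow] dup → fast++
(s=8,f=13) a[fast]=13≠a[slow]=12 write a[9]=13 → slow++,fast++
(s=9,f=14) a[fast]=13=a[slow] dup → fast++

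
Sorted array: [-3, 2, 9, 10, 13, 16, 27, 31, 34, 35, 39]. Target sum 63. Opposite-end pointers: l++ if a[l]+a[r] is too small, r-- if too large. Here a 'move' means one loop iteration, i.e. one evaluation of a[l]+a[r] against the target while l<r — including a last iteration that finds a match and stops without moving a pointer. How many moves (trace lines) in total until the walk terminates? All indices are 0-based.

l=0 r=10: -3+39=36 <63, l++
l=1 r=10: 2+39=41 <63, l++
l=2 r=10: 9+39=48 <63, l++
l=3 r=10: 10+39=49 <63, l++
l=4 r=10: 13+39=52 <63, l++
l=5 r=10: 16+39=55 <63, l++
l=6 r=10: 27+39=66 >63, r--
l=6 r=9: 27+35=62 <63, l++
l=7 r=9: 31+35=66 >63, r--
l=7 r=8: 31+34=65 >63, r--

10 moves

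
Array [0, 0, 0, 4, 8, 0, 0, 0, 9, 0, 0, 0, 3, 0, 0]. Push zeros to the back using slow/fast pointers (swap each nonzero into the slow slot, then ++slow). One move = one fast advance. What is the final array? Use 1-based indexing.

[4, 8, 9, 3, 0, 0, 0, 0, 0, 0, 0, 0, 0, 0, 0]

(s=1,f=1) a[fast]=0 → fast++
(s=1,f=2) a[fast]=0 → fast++
(s=1,f=3) a[fast]=0 → fast++
(s=1,f=4) a[fast]=4≠0 swap→a[1]=4 → slow++,fast++
(s=2,f=5) a[fast]=8≠0 swap→a[2]=8 → slow++,fast++
(s=3,f=6) a[fast]=0 → fast++
(s=3,f=7) a[fast]=0 → fast++
(s=3,f=8) a[fast]=0 → fast++
(s=3,f=9) a[fast]=9≠0 swap→a[3]=9 → slow++,fast++
(s=4,f=10) a[fast]=0 → fast++
(s=4,f=11) a[fast]=0 → fast++
(s=4,f=12) a[fast]=0 → fast++
(s=4,f=13) a[fast]=3≠0 swap→a[4]=3 → slow++,fast++
(s=5,f=14) a[fast]=0 → fast++
(s=5,f=15) a[fast]=0 → fast++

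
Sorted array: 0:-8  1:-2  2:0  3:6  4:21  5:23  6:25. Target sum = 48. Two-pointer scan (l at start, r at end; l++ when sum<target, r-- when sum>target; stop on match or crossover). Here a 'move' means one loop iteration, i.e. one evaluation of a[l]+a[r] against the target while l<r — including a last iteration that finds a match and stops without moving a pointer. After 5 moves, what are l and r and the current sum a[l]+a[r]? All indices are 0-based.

l=0 r=6: -8+25=17 <48, l++
l=1 r=6: -2+25=23 <48, l++
l=2 r=6: 0+25=25 <48, l++
l=3 r=6: 6+25=31 <48, l++
l=4 r=6: 21+25=46 <48, l++

l=5, r=6, sum=48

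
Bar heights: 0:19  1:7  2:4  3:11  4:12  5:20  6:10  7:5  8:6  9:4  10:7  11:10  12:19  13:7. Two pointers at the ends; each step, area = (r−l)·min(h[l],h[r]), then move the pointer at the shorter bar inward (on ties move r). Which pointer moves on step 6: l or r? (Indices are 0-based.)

[0,13] min(19,7)*13=91 best=91 * → r--
[0,12] min(19,19)*12=228 best=228 * → r--
[0,11] min(19,10)*11=110 best=228 → r--
[0,10] min(19,7)*10=70 best=228 → r--
[0,9] min(19,4)*9=36 best=228 → r--
[0,8] min(19,6)*8=48 best=228 → r--

r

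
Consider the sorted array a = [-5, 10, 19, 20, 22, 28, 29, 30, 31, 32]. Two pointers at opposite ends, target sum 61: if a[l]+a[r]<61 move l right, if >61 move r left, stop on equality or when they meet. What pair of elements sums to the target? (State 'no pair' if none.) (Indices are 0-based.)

(29, 32)

[0,9] -5+32=27 <61 → l++
[1,9] 10+32=42 <61 → l++
[2,9] 19+32=51 <61 → l++
[3,9] 20+32=52 <61 → l++
[4,9] 22+32=54 <61 → l++
[5,9] 28+32=60 <61 → l++
[6,9] 29+32=61 → found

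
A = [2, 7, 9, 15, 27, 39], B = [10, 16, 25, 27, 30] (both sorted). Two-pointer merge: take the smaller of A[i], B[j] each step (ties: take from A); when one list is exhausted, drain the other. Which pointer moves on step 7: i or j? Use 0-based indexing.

[i=0,j=0] A[i]=2<=B[j]=10 take 2 → i++
[i=1,j=0] A[i]=7<=B[j]=10 take 7 → i++
[i=2,j=0] A[i]=9<=B[j]=10 take 9 → i++
[i=3,j=0] A[i]=15>B[j]=10 take 10 → j++
[i=3,j=1] A[i]=15<=B[j]=16 take 15 → i++
[i=4,j=1] A[i]=27>B[j]=16 take 16 → j++
[i=4,j=2] A[i]=27>B[j]=25 take 25 → j++

j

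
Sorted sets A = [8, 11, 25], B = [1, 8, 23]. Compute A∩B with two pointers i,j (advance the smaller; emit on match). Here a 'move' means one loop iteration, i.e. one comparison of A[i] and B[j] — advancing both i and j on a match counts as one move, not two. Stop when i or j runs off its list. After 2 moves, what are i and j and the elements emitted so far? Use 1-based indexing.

i=2, j=3, emitted=[8]

[i=1,j=1] 8>1 → j++
[i=1,j=2] 8==8 emit → i++,j++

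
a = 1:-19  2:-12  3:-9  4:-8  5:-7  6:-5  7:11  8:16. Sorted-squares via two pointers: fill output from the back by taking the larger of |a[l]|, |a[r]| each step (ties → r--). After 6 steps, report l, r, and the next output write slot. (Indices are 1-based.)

[1,8] |-19|>|16| out[8]=361 → l++
[2,8] |-12|<=|16| out[7]=256 → r--
[2,7] |-12|>|11| out[6]=144 → l++
[3,7] |-9|<=|11| out[5]=121 → r--
[3,6] |-9|>|-5| out[4]=81 → l++
[4,6] |-8|>|-5| out[3]=64 → l++

l=5, r=6, next write slot=2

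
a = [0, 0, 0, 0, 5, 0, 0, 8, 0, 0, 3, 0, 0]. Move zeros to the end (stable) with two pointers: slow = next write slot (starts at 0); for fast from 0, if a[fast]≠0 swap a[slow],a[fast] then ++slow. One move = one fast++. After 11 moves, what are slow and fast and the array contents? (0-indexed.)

slow=3, fast=11, a=[5, 8, 3, 0, 0, 0, 0, 0, 0, 0, 0, 0, 0]

slow=0 fast=0: a[fast]=0, fast++
slow=0 fast=1: a[fast]=0, fast++
slow=0 fast=2: a[fast]=0, fast++
slow=0 fast=3: a[fast]=0, fast++
slow=0 fast=4: a[fast]=5≠0 swap→a[0]=5, slow++,fast++
slow=1 fast=5: a[fast]=0, fast++
slow=1 fast=6: a[fast]=0, fast++
slow=1 fast=7: a[fast]=8≠0 swap→a[1]=8, slow++,fast++
slow=2 fast=8: a[fast]=0, fast++
slow=2 fast=9: a[fast]=0, fast++
slow=2 fast=10: a[fast]=3≠0 swap→a[2]=3, slow++,fast++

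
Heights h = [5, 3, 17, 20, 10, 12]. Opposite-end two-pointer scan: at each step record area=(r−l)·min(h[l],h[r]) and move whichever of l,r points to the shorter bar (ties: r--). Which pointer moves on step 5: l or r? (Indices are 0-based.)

l

[0,5] min(5,12)*5=25 best=25 * → l++
[1,5] min(3,12)*4=12 best=25 → l++
[2,5] min(17,12)*3=36 best=36 * → r--
[2,4] min(17,10)*2=20 best=36 → r--
[2,3] min(17,20)*1=17 best=36 → l++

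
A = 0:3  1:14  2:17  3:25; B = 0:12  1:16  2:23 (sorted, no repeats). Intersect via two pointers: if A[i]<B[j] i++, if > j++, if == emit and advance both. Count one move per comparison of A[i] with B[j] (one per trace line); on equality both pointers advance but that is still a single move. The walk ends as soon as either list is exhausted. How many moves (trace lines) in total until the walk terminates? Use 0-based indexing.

[i=0,j=0] 3<12 → i++
[i=1,j=0] 14>12 → j++
[i=1,j=1] 14<16 → i++
[i=2,j=1] 17>16 → j++
[i=2,j=2] 17<23 → i++
[i=3,j=2] 25>23 → j++

6 moves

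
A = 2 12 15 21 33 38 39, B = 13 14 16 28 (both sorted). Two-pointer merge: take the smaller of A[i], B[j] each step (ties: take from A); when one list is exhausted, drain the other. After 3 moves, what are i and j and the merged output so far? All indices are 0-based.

i=2, j=1, merged so far=[2, 12, 13]

[i=0,j=0] A[i]=2<=B[j]=13 take 2 → i++
[i=1,j=0] A[i]=12<=B[j]=13 take 12 → i++
[i=2,j=0] A[i]=15>B[j]=13 take 13 → j++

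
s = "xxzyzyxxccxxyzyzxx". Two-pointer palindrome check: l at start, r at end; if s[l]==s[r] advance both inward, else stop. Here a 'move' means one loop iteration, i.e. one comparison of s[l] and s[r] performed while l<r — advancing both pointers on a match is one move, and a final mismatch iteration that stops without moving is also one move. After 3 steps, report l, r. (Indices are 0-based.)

l=3, r=14

[0,17] 'x'=='x' → l++,r--
[1,16] 'x'=='x' → l++,r--
[2,15] 'z'=='z' → l++,r--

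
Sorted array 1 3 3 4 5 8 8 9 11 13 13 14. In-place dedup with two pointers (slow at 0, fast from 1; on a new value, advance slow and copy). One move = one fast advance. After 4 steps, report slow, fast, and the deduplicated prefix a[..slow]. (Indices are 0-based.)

(s=0,f=1) a[fast]=3≠a[slow]=1 write a[1]=3 → slow++,fast++
(s=1,f=2) a[fast]=3=a[slow] dup → fast++
(s=1,f=3) a[fast]=4≠a[slow]=3 write a[2]=4 → slow++,fast++
(s=2,f=4) a[fast]=5≠a[slow]=4 write a[3]=5 → slow++,fast++

slow=3, fast=5, prefix=[1, 3, 4, 5]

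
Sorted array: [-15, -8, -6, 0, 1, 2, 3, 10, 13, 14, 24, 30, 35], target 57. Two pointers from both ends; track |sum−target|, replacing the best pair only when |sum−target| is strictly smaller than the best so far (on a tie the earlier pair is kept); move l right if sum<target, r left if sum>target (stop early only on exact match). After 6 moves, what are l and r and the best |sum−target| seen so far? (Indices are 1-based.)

[1,13] -15+35=20 d=37 * → l++
[2,13] -8+35=27 d=30 * → l++
[3,13] -6+35=29 d=28 * → l++
[4,13] 0+35=35 d=22 * → l++
[5,13] 1+35=36 d=21 * → l++
[6,13] 2+35=37 d=20 * → l++

l=7, r=13, best |Δ|=20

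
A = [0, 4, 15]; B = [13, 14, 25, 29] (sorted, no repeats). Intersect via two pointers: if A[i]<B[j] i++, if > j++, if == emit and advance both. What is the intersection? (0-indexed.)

[i=0,j=0] 0<13 → i++
[i=1,j=0] 4<13 → i++
[i=2,j=0] 15>13 → j++
[i=2,j=1] 15>14 → j++
[i=2,j=2] 15<25 → i++

intersection = []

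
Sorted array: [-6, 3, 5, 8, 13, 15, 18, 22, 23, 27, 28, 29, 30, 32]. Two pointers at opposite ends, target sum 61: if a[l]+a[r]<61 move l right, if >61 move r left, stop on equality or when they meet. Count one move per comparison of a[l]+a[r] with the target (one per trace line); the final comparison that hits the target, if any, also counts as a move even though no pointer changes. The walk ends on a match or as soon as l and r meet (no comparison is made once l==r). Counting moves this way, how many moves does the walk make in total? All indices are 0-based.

12 moves

l=0 r=13: -6+32=26 <61, l++
l=1 r=13: 3+32=35 <61, l++
l=2 r=13: 5+32=37 <61, l++
l=3 r=13: 8+32=40 <61, l++
l=4 r=13: 13+32=45 <61, l++
l=5 r=13: 15+32=47 <61, l++
l=6 r=13: 18+32=50 <61, l++
l=7 r=13: 22+32=54 <61, l++
l=8 r=13: 23+32=55 <61, l++
l=9 r=13: 27+32=59 <61, l++
l=10 r=13: 28+32=60 <61, l++
l=11 r=13: 29+32=61, found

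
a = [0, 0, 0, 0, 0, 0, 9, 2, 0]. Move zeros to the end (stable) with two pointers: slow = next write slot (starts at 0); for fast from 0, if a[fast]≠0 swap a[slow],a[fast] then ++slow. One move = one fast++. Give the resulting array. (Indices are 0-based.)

[9, 2, 0, 0, 0, 0, 0, 0, 0]

(s=0,f=0) a[fast]=0 → fast++
(s=0,f=1) a[fast]=0 → fast++
(s=0,f=2) a[fast]=0 → fast++
(s=0,f=3) a[fast]=0 → fast++
(s=0,f=4) a[fast]=0 → fast++
(s=0,f=5) a[fast]=0 → fast++
(s=0,f=6) a[fast]=9≠0 swap→a[0]=9 → slow++,fast++
(s=1,f=7) a[fast]=2≠0 swap→a[1]=2 → slow++,fast++
(s=2,f=8) a[fast]=0 → fast++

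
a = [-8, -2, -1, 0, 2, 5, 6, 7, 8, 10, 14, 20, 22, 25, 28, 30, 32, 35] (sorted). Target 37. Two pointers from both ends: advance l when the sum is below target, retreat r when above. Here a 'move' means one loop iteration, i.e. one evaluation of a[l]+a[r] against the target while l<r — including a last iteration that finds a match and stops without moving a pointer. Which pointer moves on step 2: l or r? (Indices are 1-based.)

[1,18] -8+35=27 <37 → l++
[2,18] -2+35=33 <37 → l++

l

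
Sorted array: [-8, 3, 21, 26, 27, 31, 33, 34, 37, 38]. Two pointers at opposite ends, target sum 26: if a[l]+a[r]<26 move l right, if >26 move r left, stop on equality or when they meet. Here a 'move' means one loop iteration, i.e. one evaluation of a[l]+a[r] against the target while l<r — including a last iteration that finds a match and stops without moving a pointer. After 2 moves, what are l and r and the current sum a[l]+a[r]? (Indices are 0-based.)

l=0, r=7, sum=26

[0,9] -8+38=30 >26 → r--
[0,8] -8+37=29 >26 → r--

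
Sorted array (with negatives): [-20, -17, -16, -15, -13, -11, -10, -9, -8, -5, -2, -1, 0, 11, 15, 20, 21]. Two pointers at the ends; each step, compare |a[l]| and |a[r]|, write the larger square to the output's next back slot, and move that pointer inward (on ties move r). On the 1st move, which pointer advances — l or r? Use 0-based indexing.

r

l=0 r=16: |-20|<=|21| out[16]=441, r--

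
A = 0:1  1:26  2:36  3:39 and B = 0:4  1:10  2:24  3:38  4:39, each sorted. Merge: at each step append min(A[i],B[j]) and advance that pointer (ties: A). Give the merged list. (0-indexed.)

i=0 j=0: A[i]=1<=B[j]=4 take 1, i++
i=1 j=0: A[i]=26>B[j]=4 take 4, j++
i=1 j=1: A[i]=26>B[j]=10 take 10, j++
i=1 j=2: A[i]=26>B[j]=24 take 24, j++
i=1 j=3: A[i]=26<=B[j]=38 take 26, i++
i=2 j=3: A[i]=36<=B[j]=38 take 36, i++
i=3 j=3: A[i]=39>B[j]=38 take 38, j++
i=3 j=4: A[i]=39<=B[j]=39 take 39, i++
i=4 j=4: A done, take B[j]=39, j++

[1, 4, 10, 24, 26, 36, 38, 39, 39]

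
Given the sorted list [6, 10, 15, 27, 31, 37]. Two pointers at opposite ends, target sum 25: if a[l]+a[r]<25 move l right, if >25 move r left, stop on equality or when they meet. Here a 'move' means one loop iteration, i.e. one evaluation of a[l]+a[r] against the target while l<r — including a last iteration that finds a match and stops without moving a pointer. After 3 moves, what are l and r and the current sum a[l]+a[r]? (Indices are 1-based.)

l=1 r=6: 6+37=43 >25, r--
l=1 r=5: 6+31=37 >25, r--
l=1 r=4: 6+27=33 >25, r--

l=1, r=3, sum=21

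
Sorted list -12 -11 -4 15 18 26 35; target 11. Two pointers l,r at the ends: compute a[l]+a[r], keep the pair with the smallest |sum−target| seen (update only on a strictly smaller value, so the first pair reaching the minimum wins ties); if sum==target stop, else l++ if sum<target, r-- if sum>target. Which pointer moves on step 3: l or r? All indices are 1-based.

l

[1,7] -12+35=23 d=12 * → r--
[1,6] -12+26=14 d=3 * → r--
[1,5] -12+18=6 d=5 → l++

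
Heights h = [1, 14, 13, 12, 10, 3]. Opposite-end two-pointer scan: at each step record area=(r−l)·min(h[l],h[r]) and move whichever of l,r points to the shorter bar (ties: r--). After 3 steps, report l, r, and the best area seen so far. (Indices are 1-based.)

l=2, r=4, best area=30

l=1 r=6: min(1,3)*5=5 best=5 *, l++
l=2 r=6: min(14,3)*4=12 best=12 *, r--
l=2 r=5: min(14,10)*3=30 best=30 *, r--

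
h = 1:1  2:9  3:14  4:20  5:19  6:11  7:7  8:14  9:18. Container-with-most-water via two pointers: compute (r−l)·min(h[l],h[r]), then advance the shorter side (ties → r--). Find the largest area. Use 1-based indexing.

[1,9] min(1,18)*8=8 best=8 * → l++
[2,9] min(9,18)*7=63 best=63 * → l++
[3,9] min(14,18)*6=84 best=84 * → l++
[4,9] min(20,18)*5=90 best=90 * → r--
[4,8] min(20,14)*4=56 best=90 → r--
[4,7] min(20,7)*3=21 best=90 → r--
[4,6] min(20,11)*2=22 best=90 → r--
[4,5] min(20,19)*1=19 best=90 → r--

max area = 90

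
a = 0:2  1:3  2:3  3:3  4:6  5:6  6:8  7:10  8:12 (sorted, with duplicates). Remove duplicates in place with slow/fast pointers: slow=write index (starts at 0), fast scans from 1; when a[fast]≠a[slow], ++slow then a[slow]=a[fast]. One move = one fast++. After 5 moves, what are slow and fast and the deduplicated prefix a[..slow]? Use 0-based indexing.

slow=0 fast=1: a[fast]=3≠a[slow]=2 write a[1]=3, slow++,fast++
slow=1 fast=2: a[fast]=3=a[slow] dup, fast++
slow=1 fast=3: a[fast]=3=a[slow] dup, fast++
slow=1 fast=4: a[fast]=6≠a[slow]=3 write a[2]=6, slow++,fast++
slow=2 fast=5: a[fast]=6=a[slow] dup, fast++

slow=2, fast=6, prefix=[2, 3, 6]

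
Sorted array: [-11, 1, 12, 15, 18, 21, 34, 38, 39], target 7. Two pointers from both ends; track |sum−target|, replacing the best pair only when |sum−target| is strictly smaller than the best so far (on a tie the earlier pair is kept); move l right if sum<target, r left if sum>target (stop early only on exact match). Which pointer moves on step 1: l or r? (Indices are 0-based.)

r

[0,8] -11+39=28 d=21 * → r--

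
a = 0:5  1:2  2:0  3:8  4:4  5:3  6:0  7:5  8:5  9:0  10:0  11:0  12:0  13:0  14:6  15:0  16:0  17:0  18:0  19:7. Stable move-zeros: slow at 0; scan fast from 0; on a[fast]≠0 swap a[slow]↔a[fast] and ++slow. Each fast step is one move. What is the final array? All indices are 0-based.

(s=0,f=0) a[fast]=5≠0 swap→a[0]=5 → slow++,fast++
(s=1,f=1) a[fast]=2≠0 swap→a[1]=2 → slow++,fast++
(s=2,f=2) a[fast]=0 → fast++
(s=2,f=3) a[fast]=8≠0 swap→a[2]=8 → slow++,fast++
(s=3,f=4) a[fast]=4≠0 swap→a[3]=4 → slow++,fast++
(s=4,f=5) a[fast]=3≠0 swap→a[4]=3 → slow++,fast++
(s=5,f=6) a[fast]=0 → fast++
(s=5,f=7) a[fast]=5≠0 swap→a[5]=5 → slow++,fast++
(s=6,f=8) a[fast]=5≠0 swap→a[6]=5 → slow++,fast++
(s=7,f=9) a[fast]=0 → fast++
(s=7,f=10) a[fast]=0 → fast++
(s=7,f=11) a[fast]=0 → fast++
(s=7,f=12) a[fast]=0 → fast++
(s=7,f=13) a[fast]=0 → fast++
(s=7,f=14) a[fast]=6≠0 swap→a[7]=6 → slow++,fast++
(s=8,f=15) a[fast]=0 → fast++
(s=8,f=16) a[fast]=0 → fast++
(s=8,f=17) a[fast]=0 → fast++
(s=8,f=18) a[fast]=0 → fast++
(s=8,f=19) a[fast]=7≠0 swap→a[8]=7 → slow++,fast++

[5, 2, 8, 4, 3, 5, 5, 6, 7, 0, 0, 0, 0, 0, 0, 0, 0, 0, 0, 0]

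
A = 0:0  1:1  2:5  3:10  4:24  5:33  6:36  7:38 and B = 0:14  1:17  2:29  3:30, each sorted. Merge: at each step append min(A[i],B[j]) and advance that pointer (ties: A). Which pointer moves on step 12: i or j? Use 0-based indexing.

i

[i=0,j=0] A[i]=0<=B[j]=14 take 0 → i++
[i=1,j=0] A[i]=1<=B[j]=14 take 1 → i++
[i=2,j=0] A[i]=5<=B[j]=14 take 5 → i++
[i=3,j=0] A[i]=10<=B[j]=14 take 10 → i++
[i=4,j=0] A[i]=24>B[j]=14 take 14 → j++
[i=4,j=1] A[i]=24>B[j]=17 take 17 → j++
[i=4,j=2] A[i]=24<=B[j]=29 take 24 → i++
[i=5,j=2] A[i]=33>B[j]=29 take 29 → j++
[i=5,j=3] A[i]=33>B[j]=30 take 30 → j++
[i=5,j=4] B done, take A[i]=33 → i++
[i=6,j=4] B done, take A[i]=36 → i++
[i=7,j=4] B done, take A[i]=38 → i++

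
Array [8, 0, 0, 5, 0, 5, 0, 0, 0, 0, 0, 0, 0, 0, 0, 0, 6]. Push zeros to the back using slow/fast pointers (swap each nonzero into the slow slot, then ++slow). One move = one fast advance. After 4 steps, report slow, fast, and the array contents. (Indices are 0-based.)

(s=0,f=0) a[fast]=8≠0 swap→a[0]=8 → slow++,fast++
(s=1,f=1) a[fast]=0 → fast++
(s=1,f=2) a[fast]=0 → fast++
(s=1,f=3) a[fast]=5≠0 swap→a[1]=5 → slow++,fast++

slow=2, fast=4, a=[8, 5, 0, 0, 0, 5, 0, 0, 0, 0, 0, 0, 0, 0, 0, 0, 6]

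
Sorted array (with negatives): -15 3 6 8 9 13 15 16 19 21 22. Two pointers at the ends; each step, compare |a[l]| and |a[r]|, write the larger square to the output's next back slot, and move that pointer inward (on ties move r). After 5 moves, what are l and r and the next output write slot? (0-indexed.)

l=0, r=5, next write slot=5

l=0 r=10: |-15|<=|22| out[10]=484, r--
l=0 r=9: |-15|<=|21| out[9]=441, r--
l=0 r=8: |-15|<=|19| out[8]=361, r--
l=0 r=7: |-15|<=|16| out[7]=256, r--
l=0 r=6: |-15|<=|15| out[6]=225, r--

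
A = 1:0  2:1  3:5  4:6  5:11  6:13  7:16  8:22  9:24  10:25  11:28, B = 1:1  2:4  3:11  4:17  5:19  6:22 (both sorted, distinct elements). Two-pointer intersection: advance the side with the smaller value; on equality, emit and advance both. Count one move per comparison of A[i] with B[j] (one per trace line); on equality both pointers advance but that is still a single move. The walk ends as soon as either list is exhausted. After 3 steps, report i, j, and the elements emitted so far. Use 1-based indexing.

i=3, j=3, emitted=[1]

i=1 j=1: 0<1, i++
i=2 j=1: 1==1 emit, i++,j++
i=3 j=2: 5>4, j++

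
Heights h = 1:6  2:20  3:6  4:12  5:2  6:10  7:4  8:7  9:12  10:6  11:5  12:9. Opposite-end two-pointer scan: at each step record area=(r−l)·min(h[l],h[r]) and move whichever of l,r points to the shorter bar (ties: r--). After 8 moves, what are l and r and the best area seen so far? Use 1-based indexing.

l=2, r=5, best area=90

l=1 r=12: min(6,9)*11=66 best=66 *, l++
l=2 r=12: min(20,9)*10=90 best=90 *, r--
l=2 r=11: min(20,5)*9=45 best=90, r--
l=2 r=10: min(20,6)*8=48 best=90, r--
l=2 r=9: min(20,12)*7=84 best=90, r--
l=2 r=8: min(20,7)*6=42 best=90, r--
l=2 r=7: min(20,4)*5=20 best=90, r--
l=2 r=6: min(20,10)*4=40 best=90, r--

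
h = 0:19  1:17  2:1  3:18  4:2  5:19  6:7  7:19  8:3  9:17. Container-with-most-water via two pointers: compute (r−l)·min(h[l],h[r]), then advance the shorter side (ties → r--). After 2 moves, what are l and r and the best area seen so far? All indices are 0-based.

l=0, r=7, best area=153

[0,9] min(19,17)*9=153 best=153 * → r--
[0,8] min(19,3)*8=24 best=153 → r--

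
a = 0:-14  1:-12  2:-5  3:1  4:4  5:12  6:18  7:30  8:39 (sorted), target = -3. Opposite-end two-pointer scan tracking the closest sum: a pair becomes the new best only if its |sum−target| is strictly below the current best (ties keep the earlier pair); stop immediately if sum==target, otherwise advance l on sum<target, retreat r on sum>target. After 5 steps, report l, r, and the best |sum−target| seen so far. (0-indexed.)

l=0 r=8: -14+39=25 d=28 *, r--
l=0 r=7: -14+30=16 d=19 *, r--
l=0 r=6: -14+18=4 d=7 *, r--
l=0 r=5: -14+12=-2 d=1 *, r--
l=0 r=4: -14+4=-10 d=7, l++

l=1, r=4, best |Δ|=1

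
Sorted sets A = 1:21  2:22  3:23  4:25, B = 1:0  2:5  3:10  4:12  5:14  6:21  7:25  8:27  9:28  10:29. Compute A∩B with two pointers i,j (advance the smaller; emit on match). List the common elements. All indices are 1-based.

i=1 j=1: 21>0, j++
i=1 j=2: 21>5, j++
i=1 j=3: 21>10, j++
i=1 j=4: 21>12, j++
i=1 j=5: 21>14, j++
i=1 j=6: 21==21 emit, i++,j++
i=2 j=7: 22<25, i++
i=3 j=7: 23<25, i++
i=4 j=7: 25==25 emit, i++,j++

intersection = [21, 25]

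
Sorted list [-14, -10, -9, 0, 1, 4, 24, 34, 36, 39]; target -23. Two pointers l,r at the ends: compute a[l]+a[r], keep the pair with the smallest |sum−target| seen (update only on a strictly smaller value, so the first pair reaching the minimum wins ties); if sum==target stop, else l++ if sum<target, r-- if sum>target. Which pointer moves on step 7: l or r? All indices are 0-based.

r

l=0 r=9: -14+39=25 d=48 *, r--
l=0 r=8: -14+36=22 d=45 *, r--
l=0 r=7: -14+34=20 d=43 *, r--
l=0 r=6: -14+24=10 d=33 *, r--
l=0 r=5: -14+4=-10 d=13 *, r--
l=0 r=4: -14+1=-13 d=10 *, r--
l=0 r=3: -14+0=-14 d=9 *, r--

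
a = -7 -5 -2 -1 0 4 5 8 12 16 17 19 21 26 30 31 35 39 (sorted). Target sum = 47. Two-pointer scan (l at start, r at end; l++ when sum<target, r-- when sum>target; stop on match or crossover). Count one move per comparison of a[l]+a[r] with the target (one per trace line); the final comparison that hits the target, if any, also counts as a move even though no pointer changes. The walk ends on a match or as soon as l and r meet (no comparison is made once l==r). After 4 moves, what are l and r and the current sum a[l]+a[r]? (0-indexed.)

l=4, r=17, sum=39

[0,17] -7+39=32 <47 → l++
[1,17] -5+39=34 <47 → l++
[2,17] -2+39=37 <47 → l++
[3,17] -1+39=38 <47 → l++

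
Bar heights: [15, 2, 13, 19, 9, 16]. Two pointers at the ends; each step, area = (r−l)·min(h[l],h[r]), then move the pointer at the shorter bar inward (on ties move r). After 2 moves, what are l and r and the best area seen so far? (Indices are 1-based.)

l=1 r=6: min(15,16)*5=75 best=75 *, l++
l=2 r=6: min(2,16)*4=8 best=75, l++

l=3, r=6, best area=75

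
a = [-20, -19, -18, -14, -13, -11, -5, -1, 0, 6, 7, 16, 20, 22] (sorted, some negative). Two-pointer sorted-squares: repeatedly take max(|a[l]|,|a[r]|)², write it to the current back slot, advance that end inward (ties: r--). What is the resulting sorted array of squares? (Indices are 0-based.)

[0, 1, 25, 36, 49, 121, 169, 196, 256, 324, 361, 400, 400, 484]

[0,13] |-20|<=|22| out[13]=484 → r--
[0,12] |-20|<=|20| out[12]=400 → r--
[0,11] |-20|>|16| out[11]=400 → l++
[1,11] |-19|>|16| out[10]=361 → l++
[2,11] |-18|>|16| out[9]=324 → l++
[3,11] |-14|<=|16| out[8]=256 → r--
[3,10] |-14|>|7| out[7]=196 → l++
[4,10] |-13|>|7| out[6]=169 → l++
[5,10] |-11|>|7| out[5]=121 → l++
[6,10] |-5|<=|7| out[4]=49 → r--
[6,9] |-5|<=|6| out[3]=36 → r--
[6,8] |-5|>|0| out[2]=25 → l++
[7,8] |-1|>|0| out[1]=1 → l++
[8,8] |0|<=|0| out[0]=0 → r--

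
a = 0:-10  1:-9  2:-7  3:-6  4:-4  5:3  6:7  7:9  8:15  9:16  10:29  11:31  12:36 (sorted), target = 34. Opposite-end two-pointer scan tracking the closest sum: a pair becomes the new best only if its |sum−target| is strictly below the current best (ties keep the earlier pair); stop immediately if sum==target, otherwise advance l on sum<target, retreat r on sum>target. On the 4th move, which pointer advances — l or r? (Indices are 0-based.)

l

l=0 r=12: -10+36=26 d=8 *, l++
l=1 r=12: -9+36=27 d=7 *, l++
l=2 r=12: -7+36=29 d=5 *, l++
l=3 r=12: -6+36=30 d=4 *, l++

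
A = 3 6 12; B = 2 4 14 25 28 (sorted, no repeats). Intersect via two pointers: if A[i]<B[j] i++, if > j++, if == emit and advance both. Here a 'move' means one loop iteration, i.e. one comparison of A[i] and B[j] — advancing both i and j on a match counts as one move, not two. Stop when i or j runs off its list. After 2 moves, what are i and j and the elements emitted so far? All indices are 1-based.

i=1 j=1: 3>2, j++
i=1 j=2: 3<4, i++

i=2, j=2, emitted=[]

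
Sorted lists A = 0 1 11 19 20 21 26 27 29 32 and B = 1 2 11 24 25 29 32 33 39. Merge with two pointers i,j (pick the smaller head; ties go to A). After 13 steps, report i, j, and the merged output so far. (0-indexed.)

i=8, j=5, merged so far=[0, 1, 1, 2, 11, 11, 19, 20, 21, 24, 25, 26, 27]

[i=0,j=0] A[i]=0<=B[j]=1 take 0 → i++
[i=1,j=0] A[i]=1<=B[j]=1 take 1 → i++
[i=2,j=0] A[i]=11>B[j]=1 take 1 → j++
[i=2,j=1] A[i]=11>B[j]=2 take 2 → j++
[i=2,j=2] A[i]=11<=B[j]=11 take 11 → i++
[i=3,j=2] A[i]=19>B[j]=11 take 11 → j++
[i=3,j=3] A[i]=19<=B[j]=24 take 19 → i++
[i=4,j=3] A[i]=20<=B[j]=24 take 20 → i++
[i=5,j=3] A[i]=21<=B[j]=24 take 21 → i++
[i=6,j=3] A[i]=26>B[j]=24 take 24 → j++
[i=6,j=4] A[i]=26>B[j]=25 take 25 → j++
[i=6,j=5] A[i]=26<=B[j]=29 take 26 → i++
[i=7,j=5] A[i]=27<=B[j]=29 take 27 → i++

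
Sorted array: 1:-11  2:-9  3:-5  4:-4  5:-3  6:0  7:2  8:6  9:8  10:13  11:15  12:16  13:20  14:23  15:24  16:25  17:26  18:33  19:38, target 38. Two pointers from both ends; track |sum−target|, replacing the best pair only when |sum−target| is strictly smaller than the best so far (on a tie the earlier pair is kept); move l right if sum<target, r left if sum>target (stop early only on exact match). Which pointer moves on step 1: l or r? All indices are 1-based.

l

[1,19] -11+38=27 d=11 * → l++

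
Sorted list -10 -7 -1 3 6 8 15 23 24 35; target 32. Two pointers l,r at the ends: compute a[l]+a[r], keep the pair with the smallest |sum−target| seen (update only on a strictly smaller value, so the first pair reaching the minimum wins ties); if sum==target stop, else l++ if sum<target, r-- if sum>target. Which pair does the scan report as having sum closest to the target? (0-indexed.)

pair (8, 24) with sum 32 (|Δ|=0)

[0,9] -10+35=25 d=7 * → l++
[1,9] -7+35=28 d=4 * → l++
[2,9] -1+35=34 d=2 * → r--
[2,8] -1+24=23 d=9 → l++
[3,8] 3+24=27 d=5 → l++
[4,8] 6+24=30 d=2 → l++
[5,8] 8+24=32 d=0 * → stop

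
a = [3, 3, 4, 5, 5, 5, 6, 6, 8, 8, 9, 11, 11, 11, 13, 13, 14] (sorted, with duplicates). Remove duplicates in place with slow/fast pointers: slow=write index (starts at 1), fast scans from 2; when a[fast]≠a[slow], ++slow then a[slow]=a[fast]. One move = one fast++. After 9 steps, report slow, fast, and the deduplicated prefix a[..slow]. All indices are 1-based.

slow=5, fast=11, prefix=[3, 4, 5, 6, 8]

slow=1 fast=2: a[fast]=3=a[slow] dup, fast++
slow=1 fast=3: a[fast]=4≠a[slow]=3 write a[2]=4, slow++,fast++
slow=2 fast=4: a[fast]=5≠a[slow]=4 write a[3]=5, slow++,fast++
slow=3 fast=5: a[fast]=5=a[slow] dup, fast++
slow=3 fast=6: a[fast]=5=a[slow] dup, fast++
slow=3 fast=7: a[fast]=6≠a[slow]=5 write a[4]=6, slow++,fast++
slow=4 fast=8: a[fast]=6=a[slow] dup, fast++
slow=4 fast=9: a[fast]=8≠a[slow]=6 write a[5]=8, slow++,fast++
slow=5 fast=10: a[fast]=8=a[slow] dup, fast++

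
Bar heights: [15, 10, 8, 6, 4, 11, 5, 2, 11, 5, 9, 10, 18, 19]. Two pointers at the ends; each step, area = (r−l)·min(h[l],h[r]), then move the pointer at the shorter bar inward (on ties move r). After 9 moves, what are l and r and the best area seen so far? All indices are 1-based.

l=10, r=14, best area=195

[1,14] min(15,19)*13=195 best=195 * → l++
[2,14] min(10,19)*12=120 best=195 → l++
[3,14] min(8,19)*11=88 best=195 → l++
[4,14] min(6,19)*10=60 best=195 → l++
[5,14] min(4,19)*9=36 best=195 → l++
[6,14] min(11,19)*8=88 best=195 → l++
[7,14] min(5,19)*7=35 best=195 → l++
[8,14] min(2,19)*6=12 best=195 → l++
[9,14] min(11,19)*5=55 best=195 → l++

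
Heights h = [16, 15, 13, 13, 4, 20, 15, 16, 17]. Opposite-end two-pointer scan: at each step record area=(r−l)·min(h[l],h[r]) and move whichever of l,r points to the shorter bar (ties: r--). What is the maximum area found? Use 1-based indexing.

max area = 128

[1,9] min(16,17)*8=128 best=128 * → l++
[2,9] min(15,17)*7=105 best=128 → l++
[3,9] min(13,17)*6=78 best=128 → l++
[4,9] min(13,17)*5=65 best=128 → l++
[5,9] min(4,17)*4=16 best=128 → l++
[6,9] min(20,17)*3=51 best=128 → r--
[6,8] min(20,16)*2=32 best=128 → r--
[6,7] min(20,15)*1=15 best=128 → r--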